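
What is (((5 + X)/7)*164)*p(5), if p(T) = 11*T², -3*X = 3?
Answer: 180400/7 ≈ 25771.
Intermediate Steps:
X = -1 (X = -⅓*3 = -1)
(((5 + X)/7)*164)*p(5) = (((5 - 1)/7)*164)*(11*5²) = ((4*(⅐))*164)*(11*25) = ((4/7)*164)*275 = (656/7)*275 = 180400/7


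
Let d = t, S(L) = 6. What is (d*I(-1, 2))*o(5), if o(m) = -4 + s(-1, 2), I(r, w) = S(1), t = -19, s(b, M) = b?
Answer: 570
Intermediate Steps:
d = -19
I(r, w) = 6
o(m) = -5 (o(m) = -4 - 1 = -5)
(d*I(-1, 2))*o(5) = -19*6*(-5) = -114*(-5) = 570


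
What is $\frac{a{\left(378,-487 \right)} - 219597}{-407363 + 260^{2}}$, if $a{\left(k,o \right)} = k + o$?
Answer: $\frac{219706}{339763} \approx 0.64664$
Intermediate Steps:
$\frac{a{\left(378,-487 \right)} - 219597}{-407363 + 260^{2}} = \frac{\left(378 - 487\right) - 219597}{-407363 + 260^{2}} = \frac{-109 - 219597}{-407363 + 67600} = - \frac{219706}{-339763} = \left(-219706\right) \left(- \frac{1}{339763}\right) = \frac{219706}{339763}$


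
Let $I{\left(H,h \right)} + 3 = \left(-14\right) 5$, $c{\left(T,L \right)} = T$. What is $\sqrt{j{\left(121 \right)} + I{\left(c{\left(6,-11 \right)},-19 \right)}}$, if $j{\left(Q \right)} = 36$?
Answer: $i \sqrt{37} \approx 6.0828 i$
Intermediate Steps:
$I{\left(H,h \right)} = -73$ ($I{\left(H,h \right)} = -3 - 70 = -73$)
$\sqrt{j{\left(121 \right)} + I{\left(c{\left(6,-11 \right)},-19 \right)}} = \sqrt{36 - 73} = \sqrt{-37} = i \sqrt{37}$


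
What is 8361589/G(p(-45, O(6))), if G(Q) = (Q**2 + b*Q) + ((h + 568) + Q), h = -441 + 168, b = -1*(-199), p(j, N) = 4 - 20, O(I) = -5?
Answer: -8361589/2649 ≈ -3156.5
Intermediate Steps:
p(j, N) = -16
b = 199
h = -273
G(Q) = 295 + Q**2 + 200*Q (G(Q) = (Q**2 + 199*Q) + ((-273 + 568) + Q) = (Q**2 + 199*Q) + (295 + Q) = 295 + Q**2 + 200*Q)
8361589/G(p(-45, O(6))) = 8361589/(295 + (-16)**2 + 200*(-16)) = 8361589/(295 + 256 - 3200) = 8361589/(-2649) = 8361589*(-1/2649) = -8361589/2649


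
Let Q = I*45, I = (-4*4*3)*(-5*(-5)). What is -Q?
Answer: 54000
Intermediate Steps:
I = -1200 (I = -16*3*25 = -48*25 = -1200)
Q = -54000 (Q = -1200*45 = -54000)
-Q = -1*(-54000) = 54000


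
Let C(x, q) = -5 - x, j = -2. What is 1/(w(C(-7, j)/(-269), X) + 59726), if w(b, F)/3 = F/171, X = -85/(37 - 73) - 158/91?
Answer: 186732/11152757479 ≈ 1.6743e-5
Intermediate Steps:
X = 2047/3276 (X = -85/(-36) - 158*1/91 = -85*(-1/36) - 158/91 = 85/36 - 158/91 = 2047/3276 ≈ 0.62485)
w(b, F) = F/57 (w(b, F) = 3*(F/171) = F/57)
1/(w(C(-7, j)/(-269), X) + 59726) = 1/((1/57)*(2047/3276) + 59726) = 1/(2047/186732 + 59726) = 1/(11152757479/186732) = 186732/11152757479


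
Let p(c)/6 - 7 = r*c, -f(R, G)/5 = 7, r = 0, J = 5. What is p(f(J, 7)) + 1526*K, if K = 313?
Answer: 477680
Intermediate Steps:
f(R, G) = -35 (f(R, G) = -5*7 = -35)
p(c) = 42 (p(c) = 42 + 6*(0*c) = 42 + 6*0 = 42 + 0 = 42)
p(f(J, 7)) + 1526*K = 42 + 1526*313 = 42 + 477638 = 477680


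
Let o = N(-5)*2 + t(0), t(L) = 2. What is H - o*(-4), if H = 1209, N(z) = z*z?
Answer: 1417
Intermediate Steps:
N(z) = z²
o = 52 (o = (-5)²*2 + 2 = 25*2 + 2 = 50 + 2 = 52)
H - o*(-4) = 1209 - 52*(-4) = 1209 - 1*(-208) = 1209 + 208 = 1417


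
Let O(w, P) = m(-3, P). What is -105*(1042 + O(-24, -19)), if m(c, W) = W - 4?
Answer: -106995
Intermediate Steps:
m(c, W) = -4 + W
O(w, P) = -4 + P
-105*(1042 + O(-24, -19)) = -105*(1042 + (-4 - 19)) = -105*(1042 - 23) = -105*1019 = -106995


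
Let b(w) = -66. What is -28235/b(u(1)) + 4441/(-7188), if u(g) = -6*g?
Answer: 11258893/26356 ≈ 427.19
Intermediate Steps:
-28235/b(u(1)) + 4441/(-7188) = -28235/(-66) + 4441/(-7188) = -28235*(-1/66) + 4441*(-1/7188) = 28235/66 - 4441/7188 = 11258893/26356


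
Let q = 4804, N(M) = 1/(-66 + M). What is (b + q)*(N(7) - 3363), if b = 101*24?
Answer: -1434165304/59 ≈ -2.4308e+7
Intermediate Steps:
b = 2424
(b + q)*(N(7) - 3363) = (2424 + 4804)*(1/(-66 + 7) - 3363) = 7228*(1/(-59) - 3363) = 7228*(-1/59 - 3363) = 7228*(-198418/59) = -1434165304/59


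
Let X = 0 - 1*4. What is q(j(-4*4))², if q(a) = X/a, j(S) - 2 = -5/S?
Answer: 4096/1369 ≈ 2.9920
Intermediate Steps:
X = -4 (X = 0 - 4 = -4)
j(S) = 2 - 5/S
q(a) = -4/a
q(j(-4*4))² = (-4/(2 - 5/((-4*4))))² = (-4/(2 - 5/((-1*16))))² = (-4/(2 - 5/(-16)))² = (-4/(2 - 5*(-1/16)))² = (-4/(2 + 5/16))² = (-4/37/16)² = (-4*16/37)² = (-64/37)² = 4096/1369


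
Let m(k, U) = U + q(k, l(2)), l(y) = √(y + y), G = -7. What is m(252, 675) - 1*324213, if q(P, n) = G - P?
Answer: -323797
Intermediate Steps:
l(y) = √2*√y (l(y) = √(2*y) = √2*√y)
q(P, n) = -7 - P
m(k, U) = -7 + U - k (m(k, U) = U + (-7 - k) = -7 + U - k)
m(252, 675) - 1*324213 = (-7 + 675 - 1*252) - 1*324213 = (-7 + 675 - 252) - 324213 = 416 - 324213 = -323797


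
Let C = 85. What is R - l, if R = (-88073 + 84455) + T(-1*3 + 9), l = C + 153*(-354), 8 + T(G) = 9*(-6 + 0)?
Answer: 50397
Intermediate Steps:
T(G) = -62 (T(G) = -8 + 9*(-6 + 0) = -8 + 9*(-6) = -8 - 54 = -62)
l = -54077 (l = 85 + 153*(-354) = 85 - 54162 = -54077)
R = -3680 (R = (-88073 + 84455) - 62 = -3618 - 62 = -3680)
R - l = -3680 - 1*(-54077) = -3680 + 54077 = 50397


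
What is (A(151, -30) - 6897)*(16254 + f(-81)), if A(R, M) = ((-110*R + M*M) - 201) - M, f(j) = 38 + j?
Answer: -369254158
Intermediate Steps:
A(R, M) = -201 + M² - M - 110*R (A(R, M) = ((-110*R + M²) - 201) - M = ((M² - 110*R) - 201) - M = (-201 + M² - 110*R) - M = -201 + M² - M - 110*R)
(A(151, -30) - 6897)*(16254 + f(-81)) = ((-201 + (-30)² - 1*(-30) - 110*151) - 6897)*(16254 + (38 - 81)) = ((-201 + 900 + 30 - 16610) - 6897)*(16254 - 43) = (-15881 - 6897)*16211 = -22778*16211 = -369254158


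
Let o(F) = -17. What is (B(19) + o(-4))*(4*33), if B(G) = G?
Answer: 264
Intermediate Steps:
(B(19) + o(-4))*(4*33) = (19 - 17)*(4*33) = 2*132 = 264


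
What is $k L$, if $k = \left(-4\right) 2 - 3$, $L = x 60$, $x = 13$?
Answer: $-8580$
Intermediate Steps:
$L = 780$ ($L = 13 \cdot 60 = 780$)
$k = -11$ ($k = -8 - 3 = -11$)
$k L = \left(-11\right) 780 = -8580$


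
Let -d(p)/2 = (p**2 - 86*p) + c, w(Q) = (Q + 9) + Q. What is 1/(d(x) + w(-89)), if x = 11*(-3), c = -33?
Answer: -1/7957 ≈ -0.00012568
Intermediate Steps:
w(Q) = 9 + 2*Q (w(Q) = (9 + Q) + Q = 9 + 2*Q)
x = -33
d(p) = 66 - 2*p**2 + 172*p (d(p) = -2*((p**2 - 86*p) - 33) = -2*(-33 + p**2 - 86*p) = 66 - 2*p**2 + 172*p)
1/(d(x) + w(-89)) = 1/((66 - 2*(-33)**2 + 172*(-33)) + (9 + 2*(-89))) = 1/((66 - 2*1089 - 5676) + (9 - 178)) = 1/((66 - 2178 - 5676) - 169) = 1/(-7788 - 169) = 1/(-7957) = -1/7957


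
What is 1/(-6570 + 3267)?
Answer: -1/3303 ≈ -0.00030276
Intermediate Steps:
1/(-6570 + 3267) = 1/(-3303) = -1/3303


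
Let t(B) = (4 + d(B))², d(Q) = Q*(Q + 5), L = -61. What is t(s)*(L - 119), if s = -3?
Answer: -720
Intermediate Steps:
d(Q) = Q*(5 + Q)
t(B) = (4 + B*(5 + B))²
t(s)*(L - 119) = (4 - 3*(5 - 3))²*(-61 - 119) = (4 - 3*2)²*(-180) = (4 - 6)²*(-180) = (-2)²*(-180) = 4*(-180) = -720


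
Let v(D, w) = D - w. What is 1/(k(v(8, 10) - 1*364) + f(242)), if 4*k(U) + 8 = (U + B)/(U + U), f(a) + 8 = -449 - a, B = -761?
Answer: -2928/2051401 ≈ -0.0014273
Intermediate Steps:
f(a) = -457 - a (f(a) = -8 + (-449 - a) = -457 - a)
k(U) = -2 + (-761 + U)/(8*U) (k(U) = -2 + ((U - 761)/(U + U))/4 = -2 + ((-761 + U)/((2*U)))/4 = -2 + ((-761 + U)*(1/(2*U)))/4 = -2 + ((-761 + U)/(2*U))/4 = -2 + (-761 + U)/(8*U))
1/(k(v(8, 10) - 1*364) + f(242)) = 1/((-761 - 15*((8 - 1*10) - 1*364))/(8*((8 - 1*10) - 1*364)) + (-457 - 1*242)) = 1/((-761 - 15*((8 - 10) - 364))/(8*((8 - 10) - 364)) + (-457 - 242)) = 1/((-761 - 15*(-2 - 364))/(8*(-2 - 364)) - 699) = 1/((1/8)*(-761 - 15*(-366))/(-366) - 699) = 1/((1/8)*(-1/366)*(-761 + 5490) - 699) = 1/((1/8)*(-1/366)*4729 - 699) = 1/(-4729/2928 - 699) = 1/(-2051401/2928) = -2928/2051401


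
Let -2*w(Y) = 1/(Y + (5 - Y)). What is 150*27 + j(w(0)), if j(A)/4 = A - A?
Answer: 4050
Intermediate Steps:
w(Y) = -⅒ (w(Y) = -1/(2*(Y + (5 - Y))) = -½/5 = -½*⅕ = -⅒)
j(A) = 0 (j(A) = 4*(A - A) = 4*0 = 0)
150*27 + j(w(0)) = 150*27 + 0 = 4050 + 0 = 4050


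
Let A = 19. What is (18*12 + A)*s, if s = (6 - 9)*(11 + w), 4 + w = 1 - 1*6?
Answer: -1410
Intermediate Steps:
w = -9 (w = -4 + (1 - 1*6) = -4 + (1 - 6) = -4 - 5 = -9)
s = -6 (s = (6 - 9)*(11 - 9) = -3*2 = -6)
(18*12 + A)*s = (18*12 + 19)*(-6) = (216 + 19)*(-6) = 235*(-6) = -1410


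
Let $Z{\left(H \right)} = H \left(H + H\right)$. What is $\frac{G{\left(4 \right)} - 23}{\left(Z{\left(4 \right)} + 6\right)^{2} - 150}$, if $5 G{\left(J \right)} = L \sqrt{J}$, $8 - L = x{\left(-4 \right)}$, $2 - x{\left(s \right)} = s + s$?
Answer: $- \frac{119}{6470} \approx -0.018393$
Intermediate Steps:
$x{\left(s \right)} = 2 - 2 s$ ($x{\left(s \right)} = 2 - \left(s + s\right) = 2 - 2 s$)
$L = -2$ ($L = 8 - \left(2 - -8\right) = 8 - \left(2 + 8\right) = 8 - 10 = -2$)
$G{\left(J \right)} = - \frac{2 \sqrt{J}}{5}$ ($G{\left(J \right)} = \frac{\left(-2\right) \sqrt{J}}{5} = - \frac{2 \sqrt{J}}{5}$)
$Z{\left(H \right)} = 2 H^{2}$ ($Z{\left(H \right)} = H 2 H = 2 H^{2}$)
$\frac{G{\left(4 \right)} - 23}{\left(Z{\left(4 \right)} + 6\right)^{2} - 150} = \frac{- \frac{2 \sqrt{4}}{5} - 23}{\left(2 \cdot 4^{2} + 6\right)^{2} - 150} = \frac{\left(- \frac{2}{5}\right) 2 - 23}{\left(2 \cdot 16 + 6\right)^{2} - 150} = \frac{- \frac{4}{5} - 23}{\left(32 + 6\right)^{2} - 150} = - \frac{119}{5 \left(38^{2} - 150\right)} = - \frac{119}{5 \left(1444 - 150\right)} = - \frac{119}{5 \cdot 1294} = \left(- \frac{119}{5}\right) \frac{1}{1294} = - \frac{119}{6470}$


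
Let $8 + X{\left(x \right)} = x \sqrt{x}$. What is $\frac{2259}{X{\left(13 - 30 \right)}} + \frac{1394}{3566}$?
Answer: $- \frac{3194823}{985999} + \frac{4267 i \sqrt{17}}{553} \approx -3.2402 + 31.814 i$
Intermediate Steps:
$X{\left(x \right)} = -8 + x^{\frac{3}{2}}$ ($X{\left(x \right)} = -8 + x \sqrt{x} = -8 + x^{\frac{3}{2}}$)
$\frac{2259}{X{\left(13 - 30 \right)}} + \frac{1394}{3566} = \frac{2259}{-8 + \left(13 - 30\right)^{\frac{3}{2}}} + \frac{1394}{3566} = \frac{2259}{-8 + \left(13 - 30\right)^{\frac{3}{2}}} + 1394 \cdot \frac{1}{3566} = \frac{2259}{-8 + \left(-17\right)^{\frac{3}{2}}} + \frac{697}{1783} = \frac{2259}{-8 - 17 i \sqrt{17}} + \frac{697}{1783} = \frac{697}{1783} + \frac{2259}{-8 - 17 i \sqrt{17}}$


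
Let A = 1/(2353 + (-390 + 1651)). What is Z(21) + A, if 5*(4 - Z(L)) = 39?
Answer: -68661/18070 ≈ -3.7997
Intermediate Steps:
Z(L) = -19/5 (Z(L) = 4 - ⅕*39 = 4 - 39/5 = -19/5)
A = 1/3614 (A = 1/(2353 + 1261) = 1/3614 ≈ 0.00027670)
Z(21) + A = -19/5 + 1/3614 = -68661/18070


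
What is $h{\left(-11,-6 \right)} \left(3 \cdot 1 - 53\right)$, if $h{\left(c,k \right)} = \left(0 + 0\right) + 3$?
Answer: $-150$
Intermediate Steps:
$h{\left(c,k \right)} = 3$ ($h{\left(c,k \right)} = 0 + 3 = 3$)
$h{\left(-11,-6 \right)} \left(3 \cdot 1 - 53\right) = 3 \left(3 \cdot 1 - 53\right) = 3 \left(3 - 53\right) = 3 \left(-50\right) = -150$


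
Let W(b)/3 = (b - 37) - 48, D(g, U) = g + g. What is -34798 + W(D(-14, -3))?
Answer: -35137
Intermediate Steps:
D(g, U) = 2*g
W(b) = -255 + 3*b (W(b) = 3*((b - 37) - 48) = 3*((-37 + b) - 48) = 3*(-85 + b) = -255 + 3*b)
-34798 + W(D(-14, -3)) = -34798 + (-255 + 3*(2*(-14))) = -34798 + (-255 + 3*(-28)) = -34798 + (-255 - 84) = -34798 - 339 = -35137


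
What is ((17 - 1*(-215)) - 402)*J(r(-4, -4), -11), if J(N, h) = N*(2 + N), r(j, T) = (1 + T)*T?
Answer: -28560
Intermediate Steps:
r(j, T) = T*(1 + T)
((17 - 1*(-215)) - 402)*J(r(-4, -4), -11) = ((17 - 1*(-215)) - 402)*((-4*(1 - 4))*(2 - 4*(1 - 4))) = ((17 + 215) - 402)*((-4*(-3))*(2 - 4*(-3))) = (232 - 402)*(12*(2 + 12)) = -2040*14 = -170*168 = -28560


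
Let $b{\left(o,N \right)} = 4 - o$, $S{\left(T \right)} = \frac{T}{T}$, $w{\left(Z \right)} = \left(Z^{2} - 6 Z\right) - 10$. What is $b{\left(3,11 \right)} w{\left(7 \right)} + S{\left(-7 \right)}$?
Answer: $-2$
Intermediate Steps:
$w{\left(Z \right)} = -10 + Z^{2} - 6 Z$
$S{\left(T \right)} = 1$
$b{\left(3,11 \right)} w{\left(7 \right)} + S{\left(-7 \right)} = \left(4 - 3\right) \left(-10 + 7^{2} - 42\right) + 1 = \left(4 - 3\right) \left(-10 + 49 - 42\right) + 1 = 1 \left(-3\right) + 1 = -3 + 1 = -2$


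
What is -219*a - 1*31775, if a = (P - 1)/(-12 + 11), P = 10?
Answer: -29804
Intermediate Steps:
a = -9 (a = (10 - 1)/(-12 + 11) = 9/(-1) = 9*(-1) = -9)
-219*a - 1*31775 = -219*(-9) - 1*31775 = 1971 - 31775 = -29804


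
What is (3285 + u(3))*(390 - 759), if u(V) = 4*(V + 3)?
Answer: -1221021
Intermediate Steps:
u(V) = 12 + 4*V (u(V) = 4*(3 + V) = 12 + 4*V)
(3285 + u(3))*(390 - 759) = (3285 + (12 + 4*3))*(390 - 759) = (3285 + (12 + 12))*(-369) = (3285 + 24)*(-369) = 3309*(-369) = -1221021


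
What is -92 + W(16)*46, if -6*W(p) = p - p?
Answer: -92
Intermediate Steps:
W(p) = 0 (W(p) = -(p - p)/6 = -1/6*0 = 0)
-92 + W(16)*46 = -92 + 0*46 = -92 + 0 = -92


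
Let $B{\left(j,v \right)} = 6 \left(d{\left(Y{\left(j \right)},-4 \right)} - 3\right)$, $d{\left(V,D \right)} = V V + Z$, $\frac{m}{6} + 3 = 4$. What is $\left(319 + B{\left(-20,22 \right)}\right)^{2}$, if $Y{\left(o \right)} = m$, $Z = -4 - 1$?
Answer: $237169$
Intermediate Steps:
$Z = -5$
$m = 6$ ($m = -18 + 6 \cdot 4 = -18 + 24 = 6$)
$Y{\left(o \right)} = 6$
$d{\left(V,D \right)} = -5 + V^{2}$ ($d{\left(V,D \right)} = V V - 5 = V^{2} - 5 = -5 + V^{2}$)
$B{\left(j,v \right)} = 168$ ($B{\left(j,v \right)} = 6 \left(\left(-5 + 6^{2}\right) - 3\right) = 6 \left(\left(-5 + 36\right) - 3\right) = 6 \left(31 - 3\right) = 6 \cdot 28 = 168$)
$\left(319 + B{\left(-20,22 \right)}\right)^{2} = \left(319 + 168\right)^{2} = 487^{2} = 237169$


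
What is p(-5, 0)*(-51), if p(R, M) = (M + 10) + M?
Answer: -510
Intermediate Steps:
p(R, M) = 10 + 2*M (p(R, M) = (10 + M) + M = 10 + 2*M)
p(-5, 0)*(-51) = (10 + 2*0)*(-51) = (10 + 0)*(-51) = 10*(-51) = -510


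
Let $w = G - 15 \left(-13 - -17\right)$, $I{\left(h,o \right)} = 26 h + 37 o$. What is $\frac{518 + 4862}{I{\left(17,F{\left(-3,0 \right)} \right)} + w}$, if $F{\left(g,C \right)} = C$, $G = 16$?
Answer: $\frac{2690}{199} \approx 13.518$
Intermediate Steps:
$w = -44$ ($w = 16 - 15 \left(-13 - -17\right) = 16 - 15 \left(-13 + 17\right) = 16 - 60 = -44$)
$\frac{518 + 4862}{I{\left(17,F{\left(-3,0 \right)} \right)} + w} = \frac{518 + 4862}{\left(26 \cdot 17 + 37 \cdot 0\right) - 44} = \frac{5380}{\left(442 + 0\right) - 44} = \frac{5380}{442 - 44} = \frac{5380}{398} = 5380 \cdot \frac{1}{398} = \frac{2690}{199}$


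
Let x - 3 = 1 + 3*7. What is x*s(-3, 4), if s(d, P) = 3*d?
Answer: -225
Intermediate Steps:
x = 25 (x = 3 + (1 + 3*7) = 3 + (1 + 21) = 3 + 22 = 25)
x*s(-3, 4) = 25*(3*(-3)) = 25*(-9) = -225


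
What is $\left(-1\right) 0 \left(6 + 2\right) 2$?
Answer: $0$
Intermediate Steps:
$\left(-1\right) 0 \left(6 + 2\right) 2 = 0 \cdot 8 \cdot 2 = 0 \cdot 2 = 0$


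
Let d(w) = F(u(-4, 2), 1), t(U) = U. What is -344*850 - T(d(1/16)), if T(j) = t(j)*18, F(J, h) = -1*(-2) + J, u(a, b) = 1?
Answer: -292454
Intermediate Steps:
F(J, h) = 2 + J
d(w) = 3 (d(w) = 2 + 1 = 3)
T(j) = 18*j (T(j) = j*18 = 18*j)
-344*850 - T(d(1/16)) = -344*850 - 18*3 = -292400 - 1*54 = -292400 - 54 = -292454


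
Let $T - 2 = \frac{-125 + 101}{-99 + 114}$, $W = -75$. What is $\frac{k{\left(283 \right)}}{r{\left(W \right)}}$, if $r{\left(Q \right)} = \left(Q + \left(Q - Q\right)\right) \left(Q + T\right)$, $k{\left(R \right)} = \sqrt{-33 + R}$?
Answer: $\frac{\sqrt{10}}{1119} \approx 0.002826$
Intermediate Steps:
$T = \frac{2}{5}$ ($T = 2 + \frac{-125 + 101}{-99 + 114} = 2 - \frac{24}{15} = 2 - \frac{8}{5} = \frac{2}{5} \approx 0.4$)
$r{\left(Q \right)} = Q \left(\frac{2}{5} + Q\right)$ ($r{\left(Q \right)} = \left(Q + \left(Q - Q\right)\right) \left(Q + \frac{2}{5}\right) = \left(Q + 0\right) \left(\frac{2}{5} + Q\right) = Q \left(\frac{2}{5} + Q\right)$)
$\frac{k{\left(283 \right)}}{r{\left(W \right)}} = \frac{\sqrt{-33 + 283}}{\frac{1}{5} \left(-75\right) \left(2 + 5 \left(-75\right)\right)} = \frac{\sqrt{250}}{\frac{1}{5} \left(-75\right) \left(2 - 375\right)} = \frac{5 \sqrt{10}}{\frac{1}{5} \left(-75\right) \left(-373\right)} = \frac{5 \sqrt{10}}{5595} = 5 \sqrt{10} \cdot \frac{1}{5595} = \frac{\sqrt{10}}{1119}$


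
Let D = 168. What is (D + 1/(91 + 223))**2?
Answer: 2782879009/98596 ≈ 28225.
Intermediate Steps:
(D + 1/(91 + 223))**2 = (168 + 1/(91 + 223))**2 = (168 + 1/314)**2 = (52753/314)**2 = 2782879009/98596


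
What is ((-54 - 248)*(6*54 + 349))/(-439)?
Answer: 203246/439 ≈ 462.98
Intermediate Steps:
((-54 - 248)*(6*54 + 349))/(-439) = -302*(324 + 349)*(-1/439) = -302*673*(-1/439) = -203246*(-1/439) = 203246/439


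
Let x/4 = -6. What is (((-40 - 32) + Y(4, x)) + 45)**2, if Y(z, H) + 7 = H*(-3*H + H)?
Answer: 1406596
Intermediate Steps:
x = -24 (x = 4*(-6) = -24)
Y(z, H) = -7 - 2*H**2 (Y(z, H) = -7 + H*(-3*H + H) = -7 + H*(-2*H) = -7 - 2*H**2)
(((-40 - 32) + Y(4, x)) + 45)**2 = (((-40 - 32) + (-7 - 2*(-24)**2)) + 45)**2 = ((-72 + (-7 - 2*576)) + 45)**2 = ((-72 + (-7 - 1152)) + 45)**2 = ((-72 - 1159) + 45)**2 = (-1231 + 45)**2 = (-1186)**2 = 1406596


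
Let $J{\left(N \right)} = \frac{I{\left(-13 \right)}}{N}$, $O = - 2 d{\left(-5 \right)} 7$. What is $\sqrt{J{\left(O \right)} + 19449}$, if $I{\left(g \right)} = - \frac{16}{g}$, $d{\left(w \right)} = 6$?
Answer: $\frac{23 \sqrt{2740101}}{273} \approx 139.46$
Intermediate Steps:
$O = -84$ ($O = \left(-2\right) 6 \cdot 7 = \left(-12\right) 7 = -84$)
$J{\left(N \right)} = \frac{16}{13 N}$ ($J{\left(N \right)} = \frac{\left(-16\right) \frac{1}{-13}}{N} = \frac{\left(-16\right) \left(- \frac{1}{13}\right)}{N} = \frac{16}{13 N}$)
$\sqrt{J{\left(O \right)} + 19449} = \sqrt{\frac{16}{13 \left(-84\right)} + 19449} = \sqrt{\frac{16}{13} \left(- \frac{1}{84}\right) + 19449} = \sqrt{- \frac{4}{273} + 19449} = \sqrt{\frac{5309573}{273}} = \frac{23 \sqrt{2740101}}{273}$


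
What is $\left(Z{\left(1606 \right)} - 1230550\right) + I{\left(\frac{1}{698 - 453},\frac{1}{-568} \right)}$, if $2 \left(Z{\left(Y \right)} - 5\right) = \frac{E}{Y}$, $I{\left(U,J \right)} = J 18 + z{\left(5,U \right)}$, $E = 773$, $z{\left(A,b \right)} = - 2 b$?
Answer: $- \frac{17188477405921}{13968185} \approx -1.2305 \cdot 10^{6}$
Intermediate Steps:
$I{\left(U,J \right)} = - 2 U + 18 J$ ($I{\left(U,J \right)} = J 18 - 2 U = 18 J - 2 U = - 2 U + 18 J$)
$Z{\left(Y \right)} = 5 + \frac{773}{2 Y}$ ($Z{\left(Y \right)} = 5 + \frac{773 \frac{1}{Y}}{2} = 5 + \frac{773}{2 Y}$)
$\left(Z{\left(1606 \right)} - 1230550\right) + I{\left(\frac{1}{698 - 453},\frac{1}{-568} \right)} = \left(\left(5 + \frac{773}{2 \cdot 1606}\right) - 1230550\right) - \left(\frac{9}{284} + \frac{2}{698 - 453}\right) = \left(\left(5 + \frac{773}{2} \cdot \frac{1}{1606}\right) - 1230550\right) - \left(\frac{9}{284} + \frac{2}{245}\right) = \left(\left(5 + \frac{773}{3212}\right) - 1230550\right) - \frac{2773}{69580} = \left(\frac{16833}{3212} - 1230550\right) - \frac{2773}{69580} = - \frac{3952509767}{3212} - \frac{2773}{69580} = - \frac{17188477405921}{13968185}$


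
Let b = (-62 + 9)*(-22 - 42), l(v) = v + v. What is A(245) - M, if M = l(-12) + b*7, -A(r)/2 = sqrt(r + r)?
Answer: -23720 - 14*sqrt(10) ≈ -23764.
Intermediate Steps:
l(v) = 2*v
b = 3392 (b = -53*(-64) = 3392)
A(r) = -2*sqrt(2)*sqrt(r) (A(r) = -2*sqrt(r + r) = -2*sqrt(2)*sqrt(r))
M = 23720 (M = 2*(-12) + 3392*7 = -24 + 23744 = 23720)
A(245) - M = -2*sqrt(2)*sqrt(245) - 1*23720 = -2*sqrt(2)*7*sqrt(5) - 23720 = -14*sqrt(10) - 23720 = -23720 - 14*sqrt(10)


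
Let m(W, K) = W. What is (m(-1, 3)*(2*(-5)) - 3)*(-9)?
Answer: -63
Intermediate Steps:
(m(-1, 3)*(2*(-5)) - 3)*(-9) = (-2*(-5) - 3)*(-9) = (-1*(-10) - 3)*(-9) = (10 - 3)*(-9) = 7*(-9) = -63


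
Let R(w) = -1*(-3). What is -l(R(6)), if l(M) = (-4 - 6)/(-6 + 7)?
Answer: 10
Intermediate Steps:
R(w) = 3
l(M) = -10 (l(M) = -10/1 = -10*1 = -10)
-l(R(6)) = -1*(-10) = 10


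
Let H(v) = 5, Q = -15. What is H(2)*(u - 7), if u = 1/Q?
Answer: -106/3 ≈ -35.333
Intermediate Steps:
u = -1/15 (u = 1/(-15) = -1/15 ≈ -0.066667)
H(2)*(u - 7) = 5*(-1/15 - 7) = 5*(-106/15) = -106/3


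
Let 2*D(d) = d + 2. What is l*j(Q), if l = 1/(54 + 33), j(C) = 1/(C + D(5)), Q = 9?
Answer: 2/2175 ≈ 0.00091954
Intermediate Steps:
D(d) = 1 + d/2 (D(d) = (d + 2)/2 = (2 + d)/2 = 1 + d/2)
j(C) = 1/(7/2 + C) (j(C) = 1/(C + (1 + (½)*5)) = 1/(C + (1 + 5/2)) = 1/(C + 7/2) = 1/(7/2 + C))
l = 1/87 ≈ 0.011494
l*j(Q) = (2/(7 + 2*9))/87 = (2/(7 + 18))/87 = (2/25)/87 = (2*(1/25))/87 = (1/87)*(2/25) = 2/2175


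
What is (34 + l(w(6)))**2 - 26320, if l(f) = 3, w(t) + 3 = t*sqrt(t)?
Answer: -24951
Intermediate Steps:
w(t) = -3 + t**(3/2) (w(t) = -3 + t*sqrt(t) = -3 + t**(3/2))
(34 + l(w(6)))**2 - 26320 = (34 + 3)**2 - 26320 = 37**2 - 26320 = 1369 - 26320 = -24951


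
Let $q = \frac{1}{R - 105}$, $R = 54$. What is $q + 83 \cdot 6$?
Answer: $\frac{25397}{51} \approx 497.98$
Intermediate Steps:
$q = - \frac{1}{51}$ ($q = \frac{1}{54 - 105} = \frac{1}{-51} = - \frac{1}{51} \approx -0.019608$)
$q + 83 \cdot 6 = - \frac{1}{51} + 83 \cdot 6 = - \frac{1}{51} + 498 = \frac{25397}{51}$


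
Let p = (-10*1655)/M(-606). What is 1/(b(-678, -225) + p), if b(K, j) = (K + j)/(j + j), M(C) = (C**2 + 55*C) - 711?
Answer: 3331950/6520613 ≈ 0.51099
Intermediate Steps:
M(C) = -711 + C**2 + 55*C
p = -3310/66639 (p = (-10*1655)/(-711 + (-606)**2 + 55*(-606)) = -16550/(-711 + 367236 - 33330) = -16550/333195 = -16550*1/333195 = -3310/66639 ≈ -0.049671)
b(K, j) = (K + j)/(2*j) (b(K, j) = (K + j)/((2*j)) = (K + j)*(1/(2*j)) = (K + j)/(2*j))
1/(b(-678, -225) + p) = 1/((1/2)*(-678 - 225)/(-225) - 3310/66639) = 1/((1/2)*(-1/225)*(-903) - 3310/66639) = 1/(301/150 - 3310/66639) = 1/(6520613/3331950) = 3331950/6520613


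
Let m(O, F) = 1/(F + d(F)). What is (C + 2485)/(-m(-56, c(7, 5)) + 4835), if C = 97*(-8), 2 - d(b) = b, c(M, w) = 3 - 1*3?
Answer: 3418/9669 ≈ 0.35350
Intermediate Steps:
c(M, w) = 0 (c(M, w) = 3 - 3 = 0)
d(b) = 2 - b
m(O, F) = 1/2 (m(O, F) = 1/(F + (2 - F)) = 1/2)
C = -776
(C + 2485)/(-m(-56, c(7, 5)) + 4835) = (-776 + 2485)/(-1*1/2 + 4835) = 1709/(-1/2 + 4835) = 1709/(9669/2) = 1709*(2/9669) = 3418/9669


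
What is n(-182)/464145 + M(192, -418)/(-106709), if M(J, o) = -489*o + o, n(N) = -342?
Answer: -31571549386/16509482935 ≈ -1.9123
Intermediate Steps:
M(J, o) = -488*o
n(-182)/464145 + M(192, -418)/(-106709) = -342/464145 - 488*(-418)/(-106709) = -342*1/464145 + 203984*(-1/106709) = -114/154715 - 203984/106709 = -31571549386/16509482935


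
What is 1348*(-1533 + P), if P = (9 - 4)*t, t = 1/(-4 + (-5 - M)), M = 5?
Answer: -14468758/7 ≈ -2.0670e+6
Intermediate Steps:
t = -1/14 (t = 1/(-4 + (-5 - 1*5)) = 1/(-4 + (-5 - 5)) = 1/(-4 - 10) = 1/(-14) = -1/14 ≈ -0.071429)
P = -5/14 (P = (9 - 4)*(-1/14) = 5*(-1/14) = -5/14 ≈ -0.35714)
1348*(-1533 + P) = 1348*(-1533 - 5/14) = 1348*(-21467/14) = -14468758/7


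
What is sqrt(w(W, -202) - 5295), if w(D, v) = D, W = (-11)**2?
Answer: I*sqrt(5174) ≈ 71.931*I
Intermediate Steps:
W = 121
sqrt(w(W, -202) - 5295) = sqrt(121 - 5295) = sqrt(-5174) = I*sqrt(5174)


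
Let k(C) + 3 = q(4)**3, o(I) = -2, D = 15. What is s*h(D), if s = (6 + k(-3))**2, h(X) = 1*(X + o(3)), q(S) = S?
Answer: 58357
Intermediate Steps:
k(C) = 61 (k(C) = -3 + 4**3 = -3 + 64 = 61)
h(X) = -2 + X (h(X) = 1*(X - 2) = 1*(-2 + X) = -2 + X)
s = 4489 (s = (6 + 61)**2 = 67**2 = 4489)
s*h(D) = 4489*(-2 + 15) = 4489*13 = 58357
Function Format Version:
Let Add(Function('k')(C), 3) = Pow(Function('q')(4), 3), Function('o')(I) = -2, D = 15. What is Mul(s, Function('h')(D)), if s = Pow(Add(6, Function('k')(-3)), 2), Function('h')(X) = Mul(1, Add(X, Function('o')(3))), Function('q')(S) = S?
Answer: 58357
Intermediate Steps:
Function('k')(C) = 61 (Function('k')(C) = Add(-3, Pow(4, 3)) = Add(-3, 64) = 61)
Function('h')(X) = Add(-2, X) (Function('h')(X) = Mul(1, Add(X, -2)) = Mul(1, Add(-2, X)) = Add(-2, X))
s = 4489 (s = Pow(Add(6, 61), 2) = Pow(67, 2) = 4489)
Mul(s, Function('h')(D)) = Mul(4489, Add(-2, 15)) = Mul(4489, 13) = 58357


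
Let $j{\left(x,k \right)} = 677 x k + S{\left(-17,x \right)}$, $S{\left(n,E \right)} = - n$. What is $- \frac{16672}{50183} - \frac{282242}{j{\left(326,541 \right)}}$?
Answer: $- \frac{2004797199214}{5991840113217} \approx -0.33459$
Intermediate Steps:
$j{\left(x,k \right)} = 17 + 677 k x$ ($j{\left(x,k \right)} = 677 x k - -17 = 677 k x + 17 = 17 + 677 k x$)
$- \frac{16672}{50183} - \frac{282242}{j{\left(326,541 \right)}} = - \frac{16672}{50183} - \frac{282242}{17 + 677 \cdot 541 \cdot 326} = \left(-16672\right) \frac{1}{50183} - \frac{282242}{17 + 119399782} = - \frac{16672}{50183} - \frac{282242}{119399799} = - \frac{2004797199214}{5991840113217}$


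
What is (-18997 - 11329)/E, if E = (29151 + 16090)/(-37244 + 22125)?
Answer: 458498794/45241 ≈ 10135.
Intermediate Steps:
E = -45241/15119 (E = 45241/(-15119) = 45241*(-1/15119) = -45241/15119 ≈ -2.9923)
(-18997 - 11329)/E = (-18997 - 11329)/(-45241/15119) = -30326*(-15119/45241) = 458498794/45241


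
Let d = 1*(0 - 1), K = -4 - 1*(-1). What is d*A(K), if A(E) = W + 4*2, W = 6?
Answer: -14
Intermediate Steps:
K = -3 (K = -4 + 1 = -3)
d = -1 (d = 1*(-1) = -1)
A(E) = 14 (A(E) = 6 + 4*2 = 6 + 8 = 14)
d*A(K) = -1*14 = -14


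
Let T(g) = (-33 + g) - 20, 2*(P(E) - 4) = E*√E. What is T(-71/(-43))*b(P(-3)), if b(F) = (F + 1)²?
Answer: -40296/43 + 33120*I*√3/43 ≈ -937.12 + 1334.1*I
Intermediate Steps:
P(E) = 4 + E^(3/2)/2 (P(E) = 4 + (E*√E)/2 = 4 + E^(3/2)/2)
b(F) = (1 + F)²
T(g) = -53 + g
T(-71/(-43))*b(P(-3)) = (-53 - 71/(-43))*(1 + (4 + (-3)^(3/2)/2))² = (-53 - 71*(-1/43))*(1 + (4 + (-3*I*√3)/2))² = (-53 + 71/43)*(1 + (4 - 3*I*√3/2))² = -2208*(5 - 3*I*√3/2)²/43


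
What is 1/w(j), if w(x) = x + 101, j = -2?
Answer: 1/99 ≈ 0.010101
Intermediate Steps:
w(x) = 101 + x
1/w(j) = 1/(101 - 2) = 1/99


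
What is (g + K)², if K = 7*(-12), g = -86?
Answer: 28900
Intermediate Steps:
K = -84
(g + K)² = (-86 - 84)² = (-170)² = 28900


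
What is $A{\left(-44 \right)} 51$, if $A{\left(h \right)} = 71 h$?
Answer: $-159324$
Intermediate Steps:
$A{\left(-44 \right)} 51 = 71 \left(-44\right) 51 = \left(-3124\right) 51 = -159324$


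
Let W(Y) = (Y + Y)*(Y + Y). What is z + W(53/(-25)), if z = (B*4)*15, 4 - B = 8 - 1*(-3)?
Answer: -251264/625 ≈ -402.02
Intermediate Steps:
B = -7 (B = 4 - (8 - 1*(-3)) = 4 - (8 + 3) = 4 - 1*11 = 4 - 11 = -7)
z = -420 (z = -7*4*15 = -28*15 = -420)
W(Y) = 4*Y² (W(Y) = (2*Y)*(2*Y) = 4*Y²)
z + W(53/(-25)) = -420 + 4*(53/(-25))² = -420 + 4*(53*(-1/25))² = -420 + 4*(-53/25)² = -420 + 4*(2809/625) = -420 + 11236/625 = -251264/625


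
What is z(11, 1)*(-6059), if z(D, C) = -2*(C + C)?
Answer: 24236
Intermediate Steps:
z(D, C) = -4*C (z(D, C) = -2*2*C = -4*C)
z(11, 1)*(-6059) = -4*1*(-6059) = -4*(-6059) = 24236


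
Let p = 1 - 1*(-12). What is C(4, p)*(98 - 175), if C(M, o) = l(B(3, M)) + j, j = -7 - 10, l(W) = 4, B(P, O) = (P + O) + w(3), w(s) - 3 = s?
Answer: 1001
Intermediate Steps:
w(s) = 3 + s
p = 13 (p = 1 + 12 = 13)
B(P, O) = 6 + O + P (B(P, O) = (P + O) + (3 + 3) = (O + P) + 6 = 6 + O + P)
j = -17
C(M, o) = -13 (C(M, o) = 4 - 17 = -13)
C(4, p)*(98 - 175) = -13*(98 - 175) = -13*(-77) = 1001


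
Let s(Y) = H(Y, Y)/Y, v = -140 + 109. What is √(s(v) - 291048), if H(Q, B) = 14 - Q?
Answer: I*√279698523/31 ≈ 539.49*I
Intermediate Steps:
v = -31
s(Y) = (14 - Y)/Y
√(s(v) - 291048) = √((14 - 1*(-31))/(-31) - 291048) = √(-(14 + 31)/31 - 291048) = √(-1/31*45 - 291048) = √(-45/31 - 291048) = √(-9022533/31) = I*√279698523/31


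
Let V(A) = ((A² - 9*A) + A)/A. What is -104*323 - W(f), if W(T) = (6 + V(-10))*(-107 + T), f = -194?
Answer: -37204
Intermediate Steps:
V(A) = (A² - 8*A)/A
W(T) = 1284 - 12*T (W(T) = (6 + (-8 - 10))*(-107 + T) = (6 - 18)*(-107 + T) = -12*(-107 + T) = 1284 - 12*T)
-104*323 - W(f) = -104*323 - (1284 - 12*(-194)) = -33592 - (1284 + 2328) = -33592 - 1*3612 = -33592 - 3612 = -37204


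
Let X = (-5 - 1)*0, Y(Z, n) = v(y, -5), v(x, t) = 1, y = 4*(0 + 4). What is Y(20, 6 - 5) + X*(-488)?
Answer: 1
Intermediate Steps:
y = 16 (y = 4*4 = 16)
Y(Z, n) = 1
X = 0 (X = -6*0 = 0)
Y(20, 6 - 5) + X*(-488) = 1 + 0*(-488) = 1 + 0 = 1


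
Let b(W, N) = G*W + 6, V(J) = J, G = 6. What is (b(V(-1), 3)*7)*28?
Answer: 0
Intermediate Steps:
b(W, N) = 6 + 6*W (b(W, N) = 6*W + 6 = 6 + 6*W)
(b(V(-1), 3)*7)*28 = ((6 + 6*(-1))*7)*28 = ((6 - 6)*7)*28 = (0*7)*28 = 0*28 = 0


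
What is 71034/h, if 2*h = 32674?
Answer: 71034/16337 ≈ 4.3480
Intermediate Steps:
h = 16337 (h = (1/2)*32674 = 16337)
71034/h = 71034/16337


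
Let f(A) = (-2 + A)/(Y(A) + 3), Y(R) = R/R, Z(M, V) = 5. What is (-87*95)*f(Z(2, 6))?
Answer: -24795/4 ≈ -6198.8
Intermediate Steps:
Y(R) = 1
f(A) = -½ + A/4 (f(A) = (-2 + A)/(1 + 3) = (-2 + A)/4 = (-2 + A)*(¼) = -½ + A/4)
(-87*95)*f(Z(2, 6)) = (-87*95)*(-½ + (¼)*5) = -8265*(-½ + 5/4) = -8265*¾ = -24795/4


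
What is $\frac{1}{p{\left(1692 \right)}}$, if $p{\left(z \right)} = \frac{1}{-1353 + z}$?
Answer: $339$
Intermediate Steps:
$\frac{1}{p{\left(1692 \right)}} = \frac{1}{\frac{1}{-1353 + 1692}} = \frac{1}{\frac{1}{339}} = 339$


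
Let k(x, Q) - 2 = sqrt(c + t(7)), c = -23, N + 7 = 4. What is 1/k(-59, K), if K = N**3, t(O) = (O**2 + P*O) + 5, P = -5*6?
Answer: 2/183 - I*sqrt(179)/183 ≈ 0.010929 - 0.07311*I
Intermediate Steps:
N = -3 (N = -7 + 4 = -3)
P = -30
t(O) = 5 + O**2 - 30*O (t(O) = (O**2 - 30*O) + 5 = 5 + O**2 - 30*O)
K = -27 (K = (-3)**3 = -27)
k(x, Q) = 2 + I*sqrt(179) (k(x, Q) = 2 + sqrt(-23 + (5 + 7**2 - 30*7)) = 2 + sqrt(-23 + (5 + 49 - 210)) = 2 + sqrt(-23 - 156) = 2 + sqrt(-179) = 2 + I*sqrt(179))
1/k(-59, K) = 1/(2 + I*sqrt(179))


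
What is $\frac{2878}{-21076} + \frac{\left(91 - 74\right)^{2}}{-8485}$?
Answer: $- \frac{15255397}{89414930} \approx -0.17061$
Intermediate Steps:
$\frac{2878}{-21076} + \frac{\left(91 - 74\right)^{2}}{-8485} = 2878 \left(- \frac{1}{21076}\right) + \left(91 - 74\right)^{2} \left(- \frac{1}{8485}\right) = - \frac{1439}{10538} + \left(91 - 74\right)^{2} \left(- \frac{1}{8485}\right) = - \frac{1439}{10538} + 17^{2} \left(- \frac{1}{8485}\right) = - \frac{1439}{10538} + 289 \left(- \frac{1}{8485}\right) = - \frac{1439}{10538} - \frac{289}{8485} = - \frac{15255397}{89414930}$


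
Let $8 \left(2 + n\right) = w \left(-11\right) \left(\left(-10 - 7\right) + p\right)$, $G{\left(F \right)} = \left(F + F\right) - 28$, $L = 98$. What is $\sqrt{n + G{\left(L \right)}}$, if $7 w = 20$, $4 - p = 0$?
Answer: $\frac{\sqrt{42546}}{14} \approx 14.733$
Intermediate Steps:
$G{\left(F \right)} = -28 + 2 F$ ($G{\left(F \right)} = 2 F - 28 = -28 + 2 F$)
$p = 4$ ($p = 4 - 0 = 4 + 0 = 4$)
$w = \frac{20}{7}$ ($w = \frac{1}{7} \cdot 20 = \frac{20}{7} \approx 2.8571$)
$n = \frac{687}{14}$ ($n = -2 + \frac{\frac{20}{7} \left(-11\right) \left(\left(-10 - 7\right) + 4\right)}{8} = -2 + \frac{\left(- \frac{220}{7}\right) \left(-17 + 4\right)}{8} = -2 + \frac{\left(- \frac{220}{7}\right) \left(-13\right)}{8} = -2 + \frac{1}{8} \cdot \frac{2860}{7} = -2 + \frac{715}{14} = \frac{687}{14} \approx 49.071$)
$\sqrt{n + G{\left(L \right)}} = \sqrt{\frac{687}{14} + \left(-28 + 2 \cdot 98\right)} = \sqrt{\frac{687}{14} + \left(-28 + 196\right)} = \sqrt{\frac{687}{14} + 168} = \sqrt{\frac{3039}{14}} = \frac{\sqrt{42546}}{14}$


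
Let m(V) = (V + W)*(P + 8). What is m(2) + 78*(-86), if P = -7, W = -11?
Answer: -6717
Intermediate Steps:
m(V) = -11 + V (m(V) = (V - 11)*(-7 + 8) = (-11 + V)*1 = -11 + V)
m(2) + 78*(-86) = (-11 + 2) + 78*(-86) = -9 - 6708 = -6717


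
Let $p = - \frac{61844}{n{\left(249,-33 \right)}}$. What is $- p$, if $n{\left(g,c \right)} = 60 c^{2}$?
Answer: $\frac{15461}{16335} \approx 0.9465$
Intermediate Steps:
$p = - \frac{15461}{16335}$ ($p = - \frac{61844}{60 \left(-33\right)^{2}} = - \frac{61844}{60 \cdot 1089} = - \frac{61844}{65340} = \left(-61844\right) \frac{1}{65340} = - \frac{15461}{16335} \approx -0.9465$)
$- p = \left(-1\right) \left(- \frac{15461}{16335}\right) = \frac{15461}{16335}$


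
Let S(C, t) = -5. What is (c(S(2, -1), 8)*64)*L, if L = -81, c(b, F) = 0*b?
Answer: 0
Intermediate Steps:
c(b, F) = 0
(c(S(2, -1), 8)*64)*L = (0*64)*(-81) = 0*(-81) = 0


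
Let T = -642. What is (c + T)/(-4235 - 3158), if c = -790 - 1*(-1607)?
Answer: -175/7393 ≈ -0.023671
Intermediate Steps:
c = 817 (c = -790 + 1607 = 817)
(c + T)/(-4235 - 3158) = (817 - 642)/(-4235 - 3158) = 175/(-7393) = 175*(-1/7393) = -175/7393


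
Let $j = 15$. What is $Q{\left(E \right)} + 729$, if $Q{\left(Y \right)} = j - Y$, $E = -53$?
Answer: $797$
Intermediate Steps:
$Q{\left(Y \right)} = 15 - Y$
$Q{\left(E \right)} + 729 = \left(15 - -53\right) + 729 = \left(15 + 53\right) + 729 = 68 + 729 = 797$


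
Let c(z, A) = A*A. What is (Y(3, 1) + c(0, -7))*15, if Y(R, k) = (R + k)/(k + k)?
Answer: 765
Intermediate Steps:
c(z, A) = A²
Y(R, k) = (R + k)/(2*k) (Y(R, k) = (R + k)/((2*k)) = (R + k)*(1/(2*k)) = (R + k)/(2*k))
(Y(3, 1) + c(0, -7))*15 = ((½)*(3 + 1)/1 + (-7)²)*15 = ((½)*1*4 + 49)*15 = (2 + 49)*15 = 51*15 = 765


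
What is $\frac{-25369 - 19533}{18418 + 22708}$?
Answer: $- \frac{22451}{20563} \approx -1.0918$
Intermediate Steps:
$\frac{-25369 - 19533}{18418 + 22708} = \frac{-25369 - 19533}{41126} = \left(-44902\right) \frac{1}{41126} = - \frac{22451}{20563}$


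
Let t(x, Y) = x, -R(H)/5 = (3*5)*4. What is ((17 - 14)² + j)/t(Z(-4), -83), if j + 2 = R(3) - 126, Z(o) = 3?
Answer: -419/3 ≈ -139.67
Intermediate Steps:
R(H) = -300 (R(H) = -5*3*5*4 = -75*4 = -5*60 = -300)
j = -428 (j = -2 + (-300 - 126) = -2 - 426 = -428)
((17 - 14)² + j)/t(Z(-4), -83) = ((17 - 14)² - 428)/3 = (3² - 428)*(⅓) = (9 - 428)*(⅓) = -419*⅓ = -419/3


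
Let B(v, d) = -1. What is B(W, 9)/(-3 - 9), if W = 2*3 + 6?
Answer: 1/12 ≈ 0.083333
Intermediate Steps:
W = 12 (W = 6 + 6 = 12)
B(W, 9)/(-3 - 9) = -1/(-3 - 9) = -1/(-12) = -1/12*(-1) = 1/12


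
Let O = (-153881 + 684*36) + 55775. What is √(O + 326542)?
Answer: 2*√63265 ≈ 503.05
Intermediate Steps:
O = -73482 (O = (-153881 + 24624) + 55775 = -129257 + 55775 = -73482)
√(O + 326542) = √(-73482 + 326542) = √253060 = 2*√63265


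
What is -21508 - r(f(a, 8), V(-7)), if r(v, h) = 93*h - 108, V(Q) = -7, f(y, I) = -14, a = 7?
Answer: -20749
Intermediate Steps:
r(v, h) = -108 + 93*h
-21508 - r(f(a, 8), V(-7)) = -21508 - (-108 + 93*(-7)) = -21508 - (-108 - 651) = -21508 - 1*(-759) = -21508 + 759 = -20749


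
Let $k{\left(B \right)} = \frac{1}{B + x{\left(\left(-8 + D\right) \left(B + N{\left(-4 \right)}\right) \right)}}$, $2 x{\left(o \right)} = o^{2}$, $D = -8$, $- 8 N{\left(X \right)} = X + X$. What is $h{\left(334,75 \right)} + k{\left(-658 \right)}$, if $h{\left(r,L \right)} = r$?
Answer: $\frac{18453638277}{55250414} \approx 334.0$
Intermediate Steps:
$N{\left(X \right)} = - \frac{X}{4}$ ($N{\left(X \right)} = - \frac{X + X}{8} = - \frac{2 X}{8} = - \frac{X}{4}$)
$x{\left(o \right)} = \frac{o^{2}}{2}$
$k{\left(B \right)} = \frac{1}{B + \frac{\left(-16 - 16 B\right)^{2}}{2}}$ ($k{\left(B \right)} = \frac{1}{B + \frac{\left(\left(-8 - 8\right) \left(B - -1\right)\right)^{2}}{2}} = \frac{1}{B + \frac{\left(- 16 \left(B + 1\right)\right)^{2}}{2}} = \frac{1}{B + \frac{\left(- 16 \left(1 + B\right)\right)^{2}}{2}} = \frac{1}{B + \frac{\left(-16 - 16 B\right)^{2}}{2}}$)
$h{\left(334,75 \right)} + k{\left(-658 \right)} = 334 + \frac{1}{-658 + 128 \left(1 - 658\right)^{2}} = 334 + \frac{1}{-658 + 128 \left(-657\right)^{2}} = 334 + \frac{1}{-658 + 128 \cdot 431649} = 334 + \frac{1}{-658 + 55251072} = 334 + \frac{1}{55250414} = \frac{18453638277}{55250414}$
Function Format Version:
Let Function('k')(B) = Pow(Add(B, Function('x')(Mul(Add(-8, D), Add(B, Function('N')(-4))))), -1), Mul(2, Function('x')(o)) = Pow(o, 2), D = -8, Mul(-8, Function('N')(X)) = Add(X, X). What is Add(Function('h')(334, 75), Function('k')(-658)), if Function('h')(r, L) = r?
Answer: Rational(18453638277, 55250414) ≈ 334.00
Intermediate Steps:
Function('N')(X) = Mul(Rational(-1, 4), X) (Function('N')(X) = Mul(Rational(-1, 8), Add(X, X)) = Mul(Rational(-1, 8), Mul(2, X)) = Mul(Rational(-1, 4), X))
Function('x')(o) = Mul(Rational(1, 2), Pow(o, 2))
Function('k')(B) = Pow(Add(B, Mul(Rational(1, 2), Pow(Add(-16, Mul(-16, B)), 2))), -1) (Function('k')(B) = Pow(Add(B, Mul(Rational(1, 2), Pow(Mul(Add(-8, -8), Add(B, Mul(Rational(-1, 4), -4))), 2))), -1) = Pow(Add(B, Mul(Rational(1, 2), Pow(Mul(-16, Add(B, 1)), 2))), -1) = Pow(Add(B, Mul(Rational(1, 2), Pow(Mul(-16, Add(1, B)), 2))), -1) = Pow(Add(B, Mul(Rational(1, 2), Pow(Add(-16, Mul(-16, B)), 2))), -1))
Add(Function('h')(334, 75), Function('k')(-658)) = Add(334, Pow(Add(-658, Mul(128, Pow(Add(1, -658), 2))), -1)) = Add(334, Pow(Add(-658, Mul(128, Pow(-657, 2))), -1)) = Add(334, Pow(Add(-658, Mul(128, 431649)), -1)) = Add(334, Pow(Add(-658, 55251072), -1)) = Add(334, Pow(55250414, -1)) = Add(334, Rational(1, 55250414)) = Rational(18453638277, 55250414)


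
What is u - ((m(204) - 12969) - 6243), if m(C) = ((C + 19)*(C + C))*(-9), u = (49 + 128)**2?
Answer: 869397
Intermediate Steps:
u = 31329 (u = 177**2 = 31329)
m(C) = -18*C*(19 + C) (m(C) = ((19 + C)*(2*C))*(-9) = (2*C*(19 + C))*(-9) = -18*C*(19 + C))
u - ((m(204) - 12969) - 6243) = 31329 - ((-18*204*(19 + 204) - 12969) - 6243) = 31329 - ((-18*204*223 - 12969) - 6243) = 31329 - ((-818856 - 12969) - 6243) = 31329 - (-831825 - 6243) = 31329 - 1*(-838068) = 31329 + 838068 = 869397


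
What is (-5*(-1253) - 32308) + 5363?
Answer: -20680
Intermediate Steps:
(-5*(-1253) - 32308) + 5363 = (6265 - 32308) + 5363 = -26043 + 5363 = -20680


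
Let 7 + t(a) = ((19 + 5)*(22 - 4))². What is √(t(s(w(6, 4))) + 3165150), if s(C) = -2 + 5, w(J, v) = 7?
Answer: √3351767 ≈ 1830.8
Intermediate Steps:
s(C) = 3
t(a) = 186617 (t(a) = -7 + ((19 + 5)*(22 - 4))² = -7 + (24*18)² = -7 + 432² = -7 + 186624 = 186617)
√(t(s(w(6, 4))) + 3165150) = √(186617 + 3165150) = √3351767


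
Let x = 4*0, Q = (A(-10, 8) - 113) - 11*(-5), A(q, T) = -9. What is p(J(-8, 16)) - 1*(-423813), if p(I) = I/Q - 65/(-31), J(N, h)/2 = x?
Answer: 13138268/31 ≈ 4.2382e+5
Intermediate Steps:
Q = -67 (Q = (-9 - 113) - 11*(-5) = -122 + 55 = -67)
x = 0
J(N, h) = 0 (J(N, h) = 2*0 = 0)
p(I) = 65/31 - I/67 (p(I) = I/(-67) - 65/(-31) = I*(-1/67) - 65*(-1/31) = -I/67 + 65/31 = 65/31 - I/67)
p(J(-8, 16)) - 1*(-423813) = (65/31 - 1/67*0) - 1*(-423813) = (65/31 + 0) + 423813 = 65/31 + 423813 = 13138268/31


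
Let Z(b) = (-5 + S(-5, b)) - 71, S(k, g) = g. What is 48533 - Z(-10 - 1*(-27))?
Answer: 48592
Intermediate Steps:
Z(b) = -76 + b (Z(b) = (-5 + b) - 71 = -76 + b)
48533 - Z(-10 - 1*(-27)) = 48533 - (-76 + (-10 - 1*(-27))) = 48533 - (-76 + (-10 + 27)) = 48533 - (-76 + 17) = 48533 - 1*(-59) = 48533 + 59 = 48592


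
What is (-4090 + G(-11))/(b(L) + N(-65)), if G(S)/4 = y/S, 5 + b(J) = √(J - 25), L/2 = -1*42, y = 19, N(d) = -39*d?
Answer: -10365180/6401009 + 45066*I*√109/70411099 ≈ -1.6193 + 0.0066822*I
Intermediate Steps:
L = -84 (L = 2*(-1*42) = 2*(-42) = -84)
b(J) = -5 + √(-25 + J) (b(J) = -5 + √(J - 25) = -5 + √(-25 + J))
G(S) = 76/S (G(S) = 4*(19/S) = 76/S)
(-4090 + G(-11))/(b(L) + N(-65)) = (-4090 + 76/(-11))/((-5 + √(-25 - 84)) - 39*(-65)) = (-4090 + 76*(-1/11))/((-5 + √(-109)) + 2535) = (-4090 - 76/11)/((-5 + I*√109) + 2535) = -45066/(11*(2530 + I*√109))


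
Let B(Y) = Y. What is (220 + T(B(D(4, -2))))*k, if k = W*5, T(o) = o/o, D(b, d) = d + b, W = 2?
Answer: 2210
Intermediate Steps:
D(b, d) = b + d
T(o) = 1
k = 10 (k = 2*5 = 10)
(220 + T(B(D(4, -2))))*k = (220 + 1)*10 = 221*10 = 2210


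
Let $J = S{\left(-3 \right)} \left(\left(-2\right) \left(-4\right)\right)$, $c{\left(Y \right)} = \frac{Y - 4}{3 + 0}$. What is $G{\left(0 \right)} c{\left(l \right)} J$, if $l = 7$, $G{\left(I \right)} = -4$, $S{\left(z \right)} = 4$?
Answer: $-128$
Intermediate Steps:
$c{\left(Y \right)} = - \frac{4}{3} + \frac{Y}{3}$ ($c{\left(Y \right)} = \frac{-4 + Y}{3} = \left(-4 + Y\right) \frac{1}{3} = - \frac{4}{3} + \frac{Y}{3}$)
$J = 32$ ($J = 4 \left(\left(-2\right) \left(-4\right)\right) = 4 \cdot 8 = 32$)
$G{\left(0 \right)} c{\left(l \right)} J = - 4 \left(- \frac{4}{3} + \frac{1}{3} \cdot 7\right) 32 = - 4 \left(- \frac{4}{3} + \frac{7}{3}\right) 32 = \left(-4\right) 1 \cdot 32 = \left(-4\right) 32 = -128$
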